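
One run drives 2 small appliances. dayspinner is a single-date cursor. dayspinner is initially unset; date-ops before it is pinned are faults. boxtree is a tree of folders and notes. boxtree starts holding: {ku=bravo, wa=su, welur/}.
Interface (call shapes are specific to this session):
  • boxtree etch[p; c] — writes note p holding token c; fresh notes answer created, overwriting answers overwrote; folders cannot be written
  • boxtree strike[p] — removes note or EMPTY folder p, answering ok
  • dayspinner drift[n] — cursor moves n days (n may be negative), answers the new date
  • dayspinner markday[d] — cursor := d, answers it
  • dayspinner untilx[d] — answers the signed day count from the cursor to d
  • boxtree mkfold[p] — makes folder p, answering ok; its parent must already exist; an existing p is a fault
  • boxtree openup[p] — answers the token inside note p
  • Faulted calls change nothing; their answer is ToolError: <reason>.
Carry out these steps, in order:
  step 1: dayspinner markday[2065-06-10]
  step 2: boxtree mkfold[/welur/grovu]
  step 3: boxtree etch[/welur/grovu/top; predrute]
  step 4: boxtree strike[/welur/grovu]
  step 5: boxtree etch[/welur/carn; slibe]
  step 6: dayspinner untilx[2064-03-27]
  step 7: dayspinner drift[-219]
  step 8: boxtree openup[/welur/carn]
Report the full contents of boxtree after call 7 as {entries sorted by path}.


Answer: {ku=bravo, wa=su, welur/, welur/carn=slibe, welur/grovu/, welur/grovu/top=predrute}

Derivation:
-> dayspinner markday(d: 2065-06-10)
<- 2065-06-10
-> boxtree mkfold(p: /welur/grovu)
<- ok
-> boxtree etch(p: /welur/grovu/top, c: predrute)
<- created
-> boxtree strike(p: /welur/grovu)
<- ToolError: not empty
-> boxtree etch(p: /welur/carn, c: slibe)
<- created
-> dayspinner untilx(d: 2064-03-27)
<- -440
-> dayspinner drift(n: -219)
<- 2064-11-03
-> boxtree openup(p: /welur/carn)
<- slibe


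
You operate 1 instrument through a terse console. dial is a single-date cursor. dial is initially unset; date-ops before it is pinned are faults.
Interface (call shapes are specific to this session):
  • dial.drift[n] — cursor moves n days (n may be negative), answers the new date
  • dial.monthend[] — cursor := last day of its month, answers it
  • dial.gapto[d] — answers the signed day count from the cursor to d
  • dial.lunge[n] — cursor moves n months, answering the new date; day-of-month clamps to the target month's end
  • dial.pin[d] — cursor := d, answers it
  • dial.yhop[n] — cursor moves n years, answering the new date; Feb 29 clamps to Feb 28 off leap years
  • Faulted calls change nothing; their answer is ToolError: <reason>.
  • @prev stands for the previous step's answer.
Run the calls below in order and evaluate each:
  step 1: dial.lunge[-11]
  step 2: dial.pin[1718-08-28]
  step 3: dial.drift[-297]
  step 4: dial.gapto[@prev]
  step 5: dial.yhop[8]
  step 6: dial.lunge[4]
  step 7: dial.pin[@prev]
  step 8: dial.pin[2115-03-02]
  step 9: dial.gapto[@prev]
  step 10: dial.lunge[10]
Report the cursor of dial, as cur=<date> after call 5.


>> dial.lunge(n→-11)
<< ToolError: no date set
>> dial.pin(d→1718-08-28)
<< 1718-08-28
>> dial.drift(n→-297)
<< 1717-11-04
>> dial.gapto(d→@prev)
<< 0
>> dial.yhop(n→8)
<< 1725-11-04
>> dial.lunge(n→4)
<< 1726-03-04
>> dial.pin(d→@prev)
<< 1726-03-04
>> dial.pin(d→2115-03-02)
<< 2115-03-02
>> dial.gapto(d→@prev)
<< 0
>> dial.lunge(n→10)
<< 2116-01-02

Answer: cur=1725-11-04


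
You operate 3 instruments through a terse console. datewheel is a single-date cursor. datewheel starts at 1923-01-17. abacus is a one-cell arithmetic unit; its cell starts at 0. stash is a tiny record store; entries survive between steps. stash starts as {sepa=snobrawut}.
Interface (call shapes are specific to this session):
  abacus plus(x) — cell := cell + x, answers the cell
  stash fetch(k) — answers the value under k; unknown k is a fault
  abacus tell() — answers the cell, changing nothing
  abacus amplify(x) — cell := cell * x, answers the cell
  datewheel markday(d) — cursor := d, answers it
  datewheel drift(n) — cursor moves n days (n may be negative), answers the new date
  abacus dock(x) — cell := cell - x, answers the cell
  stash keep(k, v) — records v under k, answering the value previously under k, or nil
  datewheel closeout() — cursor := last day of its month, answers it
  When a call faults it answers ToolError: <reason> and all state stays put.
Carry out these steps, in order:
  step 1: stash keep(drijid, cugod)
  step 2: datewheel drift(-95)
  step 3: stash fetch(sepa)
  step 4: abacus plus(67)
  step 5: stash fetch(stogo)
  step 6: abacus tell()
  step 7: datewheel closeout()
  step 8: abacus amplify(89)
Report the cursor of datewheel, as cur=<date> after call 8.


-- stash keep(k→drijid, v→cugod) : nil
-- datewheel drift(n→-95) : 1922-10-14
-- stash fetch(k→sepa) : snobrawut
-- abacus plus(x→67) : 67
-- stash fetch(k→stogo) : ToolError: no such key stogo
-- abacus tell() : 67
-- datewheel closeout() : 1922-10-31
-- abacus amplify(x→89) : 5963

Answer: cur=1922-10-31


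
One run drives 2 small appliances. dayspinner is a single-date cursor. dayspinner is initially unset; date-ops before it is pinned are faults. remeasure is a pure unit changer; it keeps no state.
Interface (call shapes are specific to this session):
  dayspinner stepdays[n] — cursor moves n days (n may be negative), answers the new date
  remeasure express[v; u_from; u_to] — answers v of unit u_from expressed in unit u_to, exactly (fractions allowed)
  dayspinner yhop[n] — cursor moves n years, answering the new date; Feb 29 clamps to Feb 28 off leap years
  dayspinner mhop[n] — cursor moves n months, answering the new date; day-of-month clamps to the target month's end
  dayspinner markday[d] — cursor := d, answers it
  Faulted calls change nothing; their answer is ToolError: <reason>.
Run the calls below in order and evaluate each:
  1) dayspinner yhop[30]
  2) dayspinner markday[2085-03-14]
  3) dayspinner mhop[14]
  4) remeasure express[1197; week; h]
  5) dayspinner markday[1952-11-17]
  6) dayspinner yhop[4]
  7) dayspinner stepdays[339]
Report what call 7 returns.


% dayspinner yhop(n→30) == ToolError: no date set
% dayspinner markday(d→2085-03-14) == 2085-03-14
% dayspinner mhop(n→14) == 2086-05-14
% remeasure express(v→1197, u_from→week, u_to→h) == 201096
% dayspinner markday(d→1952-11-17) == 1952-11-17
% dayspinner yhop(n→4) == 1956-11-17
% dayspinner stepdays(n→339) == 1957-10-22

Answer: 1957-10-22


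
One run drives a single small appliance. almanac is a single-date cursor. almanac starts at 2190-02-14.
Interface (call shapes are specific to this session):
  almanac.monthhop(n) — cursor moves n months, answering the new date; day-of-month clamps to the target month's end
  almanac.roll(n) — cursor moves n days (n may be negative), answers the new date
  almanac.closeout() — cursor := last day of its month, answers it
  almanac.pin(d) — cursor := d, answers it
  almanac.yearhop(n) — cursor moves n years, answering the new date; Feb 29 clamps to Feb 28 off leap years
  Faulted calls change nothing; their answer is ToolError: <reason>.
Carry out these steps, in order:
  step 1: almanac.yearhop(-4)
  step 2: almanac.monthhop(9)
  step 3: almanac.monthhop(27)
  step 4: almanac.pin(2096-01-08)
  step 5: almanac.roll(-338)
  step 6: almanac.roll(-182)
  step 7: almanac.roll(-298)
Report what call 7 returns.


Answer: 2093-10-12

Derivation:
==> almanac.yearhop(n: -4)
<== 2186-02-14
==> almanac.monthhop(n: 9)
<== 2186-11-14
==> almanac.monthhop(n: 27)
<== 2189-02-14
==> almanac.pin(d: 2096-01-08)
<== 2096-01-08
==> almanac.roll(n: -338)
<== 2095-02-04
==> almanac.roll(n: -182)
<== 2094-08-06
==> almanac.roll(n: -298)
<== 2093-10-12


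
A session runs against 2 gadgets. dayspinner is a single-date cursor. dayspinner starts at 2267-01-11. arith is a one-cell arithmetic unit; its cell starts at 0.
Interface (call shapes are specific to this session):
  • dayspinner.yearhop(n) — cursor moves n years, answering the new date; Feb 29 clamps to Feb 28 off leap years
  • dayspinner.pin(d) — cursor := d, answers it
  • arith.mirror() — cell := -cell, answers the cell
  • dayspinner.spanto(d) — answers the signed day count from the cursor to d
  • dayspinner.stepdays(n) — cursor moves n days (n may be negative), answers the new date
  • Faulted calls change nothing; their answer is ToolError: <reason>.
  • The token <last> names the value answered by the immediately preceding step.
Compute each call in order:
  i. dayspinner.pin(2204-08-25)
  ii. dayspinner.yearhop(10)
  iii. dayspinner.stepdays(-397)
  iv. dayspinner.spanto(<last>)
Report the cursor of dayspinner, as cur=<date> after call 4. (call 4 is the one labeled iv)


>>> dayspinner.pin d=2204-08-25
[out] 2204-08-25
>>> dayspinner.yearhop n=10
[out] 2214-08-25
>>> dayspinner.stepdays n=-397
[out] 2213-07-24
>>> dayspinner.spanto d=<last>
[out] 0

Answer: cur=2213-07-24


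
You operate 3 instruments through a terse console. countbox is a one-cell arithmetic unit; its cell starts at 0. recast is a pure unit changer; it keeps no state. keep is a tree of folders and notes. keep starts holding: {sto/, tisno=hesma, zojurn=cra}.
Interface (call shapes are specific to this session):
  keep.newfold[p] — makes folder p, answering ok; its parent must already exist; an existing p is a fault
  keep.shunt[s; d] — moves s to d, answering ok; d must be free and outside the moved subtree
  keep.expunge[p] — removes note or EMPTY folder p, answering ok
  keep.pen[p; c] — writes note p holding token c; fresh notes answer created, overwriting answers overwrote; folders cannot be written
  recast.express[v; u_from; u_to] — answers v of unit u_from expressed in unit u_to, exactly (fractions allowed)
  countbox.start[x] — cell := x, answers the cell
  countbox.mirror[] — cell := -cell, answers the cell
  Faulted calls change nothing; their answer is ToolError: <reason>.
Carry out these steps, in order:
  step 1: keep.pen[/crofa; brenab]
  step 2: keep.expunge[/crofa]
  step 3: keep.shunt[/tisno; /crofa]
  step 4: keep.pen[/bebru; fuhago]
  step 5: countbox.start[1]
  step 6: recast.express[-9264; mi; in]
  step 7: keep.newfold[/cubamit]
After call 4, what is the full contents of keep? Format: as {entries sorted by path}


Next I call pen(p: /crofa, c: brenab), and see created.
I try expunge(p: /crofa), which returns ok.
I invoke shunt(s: /tisno, d: /crofa), — result: ok.
Now I run pen(p: /bebru, c: fuhago), giving created.
I run start(x: 1), — result: 1.
Next I call express(v: -9264, u_from: mi, u_to: in), and get -586967040.
I call newfold(p: /cubamit), and see ok.

Answer: {bebru=fuhago, crofa=hesma, sto/, zojurn=cra}


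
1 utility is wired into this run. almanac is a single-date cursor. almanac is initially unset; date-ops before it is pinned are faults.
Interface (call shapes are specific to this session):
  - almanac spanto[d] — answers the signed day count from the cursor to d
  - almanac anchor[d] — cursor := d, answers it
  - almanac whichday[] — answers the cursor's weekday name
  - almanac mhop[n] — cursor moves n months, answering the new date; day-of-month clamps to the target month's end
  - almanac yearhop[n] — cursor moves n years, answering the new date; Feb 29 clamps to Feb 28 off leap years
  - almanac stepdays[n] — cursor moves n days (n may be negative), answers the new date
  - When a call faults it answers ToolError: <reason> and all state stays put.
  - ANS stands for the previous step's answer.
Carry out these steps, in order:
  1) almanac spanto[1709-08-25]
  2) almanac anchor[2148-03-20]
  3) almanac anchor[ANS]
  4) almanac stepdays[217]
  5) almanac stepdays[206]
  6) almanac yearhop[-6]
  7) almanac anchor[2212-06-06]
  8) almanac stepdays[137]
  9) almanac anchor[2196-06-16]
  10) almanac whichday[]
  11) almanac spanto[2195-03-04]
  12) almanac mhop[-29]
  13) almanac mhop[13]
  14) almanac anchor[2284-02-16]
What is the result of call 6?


Answer: 2143-05-17

Derivation:
Calling almanac spanto using 1709-08-25, yielding ToolError: no date set.
Using almanac anchor using 2148-03-20, giving 2148-03-20.
Then almanac anchor using ANS: 2148-03-20.
I use almanac stepdays using 217: 2148-10-23.
I use almanac stepdays using 206, giving 2149-05-17.
Invoking almanac yearhop using -6, → 2143-05-17.
Now I run almanac anchor using 2212-06-06, → 2212-06-06.
I use almanac stepdays using 137, and see 2212-10-21.
Using almanac anchor using 2196-06-16, → 2196-06-16.
I use almanac whichday(), — result: Thursday.
Next I call almanac spanto using 2195-03-04, → -470.
Next I call almanac mhop using -29, and observe 2194-01-16.
Now I run almanac mhop using 13, and observe 2195-02-16.
I run almanac anchor using 2284-02-16: 2284-02-16.


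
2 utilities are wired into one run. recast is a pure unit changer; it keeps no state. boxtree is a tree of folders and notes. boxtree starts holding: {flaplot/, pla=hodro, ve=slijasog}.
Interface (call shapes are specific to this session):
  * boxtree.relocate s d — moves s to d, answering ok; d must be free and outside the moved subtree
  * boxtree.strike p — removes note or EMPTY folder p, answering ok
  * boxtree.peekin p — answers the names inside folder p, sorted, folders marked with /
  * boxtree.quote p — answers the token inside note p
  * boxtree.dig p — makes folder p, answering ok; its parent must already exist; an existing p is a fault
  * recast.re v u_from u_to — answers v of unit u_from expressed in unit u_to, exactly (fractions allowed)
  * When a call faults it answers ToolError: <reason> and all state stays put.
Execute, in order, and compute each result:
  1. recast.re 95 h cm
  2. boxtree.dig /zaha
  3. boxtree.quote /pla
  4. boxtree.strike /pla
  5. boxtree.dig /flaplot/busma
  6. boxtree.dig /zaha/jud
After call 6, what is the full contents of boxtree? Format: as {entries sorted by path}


;; 1. recast.re(v: 95, u_from: h, u_to: cm) ~> ToolError: incompatible units
;; 2. boxtree.dig(p: /zaha) ~> ok
;; 3. boxtree.quote(p: /pla) ~> hodro
;; 4. boxtree.strike(p: /pla) ~> ok
;; 5. boxtree.dig(p: /flaplot/busma) ~> ok
;; 6. boxtree.dig(p: /zaha/jud) ~> ok

Answer: {flaplot/, flaplot/busma/, ve=slijasog, zaha/, zaha/jud/}


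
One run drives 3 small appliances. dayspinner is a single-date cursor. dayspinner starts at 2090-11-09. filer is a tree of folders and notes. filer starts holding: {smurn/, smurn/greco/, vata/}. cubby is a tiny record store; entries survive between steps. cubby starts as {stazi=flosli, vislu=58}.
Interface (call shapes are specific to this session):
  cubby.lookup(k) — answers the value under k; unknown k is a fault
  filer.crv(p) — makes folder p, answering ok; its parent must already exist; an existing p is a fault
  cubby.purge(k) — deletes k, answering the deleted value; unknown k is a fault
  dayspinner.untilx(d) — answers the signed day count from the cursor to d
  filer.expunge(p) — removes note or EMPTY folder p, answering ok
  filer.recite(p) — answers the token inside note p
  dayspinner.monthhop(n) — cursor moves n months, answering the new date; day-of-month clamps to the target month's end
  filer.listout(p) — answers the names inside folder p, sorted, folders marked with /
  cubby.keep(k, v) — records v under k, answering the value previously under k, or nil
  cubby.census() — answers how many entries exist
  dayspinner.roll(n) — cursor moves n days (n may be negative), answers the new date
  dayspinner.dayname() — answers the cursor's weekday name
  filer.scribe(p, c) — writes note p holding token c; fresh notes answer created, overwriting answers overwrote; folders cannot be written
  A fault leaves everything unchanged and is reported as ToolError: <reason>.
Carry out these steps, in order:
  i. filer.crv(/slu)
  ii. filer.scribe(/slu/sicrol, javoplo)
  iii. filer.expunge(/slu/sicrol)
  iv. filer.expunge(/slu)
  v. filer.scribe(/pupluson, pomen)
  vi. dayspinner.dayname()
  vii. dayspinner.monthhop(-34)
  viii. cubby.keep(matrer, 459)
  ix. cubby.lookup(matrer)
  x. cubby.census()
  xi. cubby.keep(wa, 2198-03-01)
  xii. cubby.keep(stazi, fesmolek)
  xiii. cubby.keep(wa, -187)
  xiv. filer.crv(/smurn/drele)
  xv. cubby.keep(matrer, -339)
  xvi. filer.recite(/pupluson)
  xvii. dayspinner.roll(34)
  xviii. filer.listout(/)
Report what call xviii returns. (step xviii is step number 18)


Invoking filer.crv using p=/slu, giving ok.
Using filer.scribe using p=/slu/sicrol, c=javoplo, giving created.
Calling filer.expunge using p=/slu/sicrol, and observe ok.
I invoke filer.expunge using p=/slu, and get ok.
I use filer.scribe using p=/pupluson, c=pomen, which returns created.
Then dayspinner.dayname(), and see Thursday.
I use dayspinner.monthhop using n=-34, — result: 2088-01-09.
Calling cubby.keep using k=matrer, v=459: nil.
Then cubby.lookup using k=matrer, yielding 459.
Next I call cubby.census, giving 3.
I call cubby.keep using k=wa, v=2198-03-01, and see nil.
Calling cubby.keep using k=stazi, v=fesmolek, and see flosli.
Calling cubby.keep using k=wa, v=-187, giving 2198-03-01.
Then filer.crv using p=/smurn/drele, giving ok.
Now I run cubby.keep using k=matrer, v=-339: 459.
Using filer.recite using p=/pupluson, and observe pomen.
Now I run dayspinner.roll using n=34, yielding 2088-02-12.
Invoking filer.listout using p=/, and see [pupluson, smurn/, vata/].

Answer: [pupluson, smurn/, vata/]


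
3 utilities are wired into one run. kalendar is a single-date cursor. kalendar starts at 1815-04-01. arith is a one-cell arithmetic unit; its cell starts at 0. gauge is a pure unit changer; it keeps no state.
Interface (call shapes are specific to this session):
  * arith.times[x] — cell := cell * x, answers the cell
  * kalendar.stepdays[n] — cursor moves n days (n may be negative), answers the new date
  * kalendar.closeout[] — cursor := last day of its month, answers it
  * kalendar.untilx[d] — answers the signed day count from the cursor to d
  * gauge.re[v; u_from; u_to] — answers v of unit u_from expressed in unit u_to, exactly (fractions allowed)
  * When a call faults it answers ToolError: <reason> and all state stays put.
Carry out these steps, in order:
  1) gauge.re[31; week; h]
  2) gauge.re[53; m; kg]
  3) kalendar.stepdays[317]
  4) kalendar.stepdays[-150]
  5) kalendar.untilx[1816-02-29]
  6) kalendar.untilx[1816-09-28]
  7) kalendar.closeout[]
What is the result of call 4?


Answer: 1815-09-15

Derivation:
I call gauge.re(v=31, u_from=week, u_to=h), which returns 5208.
I call gauge.re(v=53, u_from=m, u_to=kg), which returns ToolError: incompatible units.
I call kalendar.stepdays(n=317), — result: 1816-02-12.
I use kalendar.stepdays(n=-150), and observe 1815-09-15.
Invoking kalendar.untilx(d=1816-02-29): 167.
I invoke kalendar.untilx(d=1816-09-28), and get 379.
I use kalendar.closeout(), which returns 1815-09-30.


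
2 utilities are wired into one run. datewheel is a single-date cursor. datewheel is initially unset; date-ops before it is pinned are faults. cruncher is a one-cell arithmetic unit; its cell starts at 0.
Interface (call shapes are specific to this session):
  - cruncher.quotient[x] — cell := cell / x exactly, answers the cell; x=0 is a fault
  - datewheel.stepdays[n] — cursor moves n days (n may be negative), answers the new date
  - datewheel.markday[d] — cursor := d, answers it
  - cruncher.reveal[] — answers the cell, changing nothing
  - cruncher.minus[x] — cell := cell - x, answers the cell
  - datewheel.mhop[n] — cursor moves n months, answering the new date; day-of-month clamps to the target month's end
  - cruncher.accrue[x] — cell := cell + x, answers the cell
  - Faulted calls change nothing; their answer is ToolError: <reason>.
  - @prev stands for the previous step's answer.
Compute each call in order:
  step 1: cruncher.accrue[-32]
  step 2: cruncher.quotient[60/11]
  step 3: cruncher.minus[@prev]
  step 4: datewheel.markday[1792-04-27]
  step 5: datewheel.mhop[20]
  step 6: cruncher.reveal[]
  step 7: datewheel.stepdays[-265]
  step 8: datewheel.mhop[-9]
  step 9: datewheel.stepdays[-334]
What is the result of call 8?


Answer: 1792-07-06

Derivation:
% cruncher.accrue(x=-32) -> -32
% cruncher.quotient(x=60/11) -> -88/15
% cruncher.minus(x=@prev) -> 0
% datewheel.markday(d=1792-04-27) -> 1792-04-27
% datewheel.mhop(n=20) -> 1793-12-27
% cruncher.reveal() -> 0
% datewheel.stepdays(n=-265) -> 1793-04-06
% datewheel.mhop(n=-9) -> 1792-07-06
% datewheel.stepdays(n=-334) -> 1791-08-07


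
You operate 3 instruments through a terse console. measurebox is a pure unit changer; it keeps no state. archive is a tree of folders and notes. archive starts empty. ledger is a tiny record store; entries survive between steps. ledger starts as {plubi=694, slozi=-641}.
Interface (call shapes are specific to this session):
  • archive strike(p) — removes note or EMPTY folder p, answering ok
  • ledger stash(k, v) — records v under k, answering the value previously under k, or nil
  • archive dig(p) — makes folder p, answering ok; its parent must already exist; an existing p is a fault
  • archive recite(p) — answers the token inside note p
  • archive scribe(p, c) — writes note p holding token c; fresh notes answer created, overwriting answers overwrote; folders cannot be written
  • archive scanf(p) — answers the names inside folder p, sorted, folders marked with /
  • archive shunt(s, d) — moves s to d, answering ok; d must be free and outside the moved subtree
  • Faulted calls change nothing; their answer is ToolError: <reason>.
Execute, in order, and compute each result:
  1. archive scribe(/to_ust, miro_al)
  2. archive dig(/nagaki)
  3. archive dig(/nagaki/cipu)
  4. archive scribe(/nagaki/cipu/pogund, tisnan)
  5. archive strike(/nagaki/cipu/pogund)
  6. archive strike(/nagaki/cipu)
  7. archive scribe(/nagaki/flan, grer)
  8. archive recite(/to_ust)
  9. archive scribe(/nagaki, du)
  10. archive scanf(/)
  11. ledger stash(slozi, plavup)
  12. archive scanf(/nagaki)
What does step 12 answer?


Answer: [flan]

Derivation:
Calling archive scribe on p='/to_ust', c='miro_al', and see created.
Invoking archive dig on p='/nagaki', giving ok.
I use archive dig on p='/nagaki/cipu', — result: ok.
Calling archive scribe on p='/nagaki/cipu/pogund', c='tisnan', which returns created.
Invoking archive strike on p='/nagaki/cipu/pogund': ok.
Invoking archive strike on p='/nagaki/cipu', which returns ok.
Then archive scribe on p='/nagaki/flan', c='grer', and get created.
Using archive recite on p='/to_ust', yielding miro_al.
Invoking archive scribe on p='/nagaki', c='du', yielding ToolError: is a directory.
I try archive scanf on p='/', and observe [nagaki/, to_ust].
Invoking ledger stash on k='slozi', v='plavup': -641.
I run archive scanf on p='/nagaki', which returns [flan].


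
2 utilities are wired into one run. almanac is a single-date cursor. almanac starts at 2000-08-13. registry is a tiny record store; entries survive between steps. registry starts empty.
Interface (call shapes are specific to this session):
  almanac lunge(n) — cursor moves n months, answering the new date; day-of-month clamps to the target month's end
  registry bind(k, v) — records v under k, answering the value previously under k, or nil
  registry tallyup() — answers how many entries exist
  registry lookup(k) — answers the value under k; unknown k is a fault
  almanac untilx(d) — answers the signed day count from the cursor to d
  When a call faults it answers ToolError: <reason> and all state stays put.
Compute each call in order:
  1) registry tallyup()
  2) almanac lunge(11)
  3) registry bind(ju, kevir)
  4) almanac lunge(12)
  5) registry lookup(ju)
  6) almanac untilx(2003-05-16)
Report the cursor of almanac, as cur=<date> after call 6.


$ registry tallyup
  0
$ almanac lunge n=11
  2001-07-13
$ registry bind k=ju v=kevir
  nil
$ almanac lunge n=12
  2002-07-13
$ registry lookup k=ju
  kevir
$ almanac untilx d=2003-05-16
  307

Answer: cur=2002-07-13


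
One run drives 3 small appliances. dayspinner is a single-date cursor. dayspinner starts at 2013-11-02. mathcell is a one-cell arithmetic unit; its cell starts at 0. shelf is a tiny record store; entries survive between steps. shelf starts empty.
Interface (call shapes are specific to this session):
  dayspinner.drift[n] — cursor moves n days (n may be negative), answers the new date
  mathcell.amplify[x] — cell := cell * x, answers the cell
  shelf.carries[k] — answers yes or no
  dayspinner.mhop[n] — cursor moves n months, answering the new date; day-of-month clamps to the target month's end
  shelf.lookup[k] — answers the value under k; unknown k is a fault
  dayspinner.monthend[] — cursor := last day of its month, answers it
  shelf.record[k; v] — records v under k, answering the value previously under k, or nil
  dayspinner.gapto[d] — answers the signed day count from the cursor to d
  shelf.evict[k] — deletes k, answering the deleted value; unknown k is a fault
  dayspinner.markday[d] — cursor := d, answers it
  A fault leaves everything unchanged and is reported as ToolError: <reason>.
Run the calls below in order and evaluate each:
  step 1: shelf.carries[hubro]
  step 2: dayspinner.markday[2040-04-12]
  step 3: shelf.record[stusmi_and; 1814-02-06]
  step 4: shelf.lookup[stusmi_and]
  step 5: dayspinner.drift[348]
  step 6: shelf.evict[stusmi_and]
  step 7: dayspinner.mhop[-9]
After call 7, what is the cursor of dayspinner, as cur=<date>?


~$ carries k=hubro
= no
~$ markday d=2040-04-12
= 2040-04-12
~$ record k=stusmi_and v=1814-02-06
= nil
~$ lookup k=stusmi_and
= 1814-02-06
~$ drift n=348
= 2041-03-26
~$ evict k=stusmi_and
= 1814-02-06
~$ mhop n=-9
= 2040-06-26

Answer: cur=2040-06-26


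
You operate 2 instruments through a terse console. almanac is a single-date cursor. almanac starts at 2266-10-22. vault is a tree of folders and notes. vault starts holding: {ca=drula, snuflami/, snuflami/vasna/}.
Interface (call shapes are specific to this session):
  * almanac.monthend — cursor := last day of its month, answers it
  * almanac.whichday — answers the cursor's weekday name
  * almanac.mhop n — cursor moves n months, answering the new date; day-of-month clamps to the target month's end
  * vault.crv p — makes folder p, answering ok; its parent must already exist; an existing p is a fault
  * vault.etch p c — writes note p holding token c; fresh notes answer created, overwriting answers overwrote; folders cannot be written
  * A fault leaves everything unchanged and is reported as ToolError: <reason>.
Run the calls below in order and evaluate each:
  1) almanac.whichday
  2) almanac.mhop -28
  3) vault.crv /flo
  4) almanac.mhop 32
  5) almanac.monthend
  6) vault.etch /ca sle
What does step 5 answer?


Answer: 2267-02-28

Derivation:
→ whichday()
← Monday
→ mhop(n: -28)
← 2264-06-22
→ crv(p: /flo)
← ok
→ mhop(n: 32)
← 2267-02-22
→ monthend()
← 2267-02-28
→ etch(p: /ca, c: sle)
← overwrote


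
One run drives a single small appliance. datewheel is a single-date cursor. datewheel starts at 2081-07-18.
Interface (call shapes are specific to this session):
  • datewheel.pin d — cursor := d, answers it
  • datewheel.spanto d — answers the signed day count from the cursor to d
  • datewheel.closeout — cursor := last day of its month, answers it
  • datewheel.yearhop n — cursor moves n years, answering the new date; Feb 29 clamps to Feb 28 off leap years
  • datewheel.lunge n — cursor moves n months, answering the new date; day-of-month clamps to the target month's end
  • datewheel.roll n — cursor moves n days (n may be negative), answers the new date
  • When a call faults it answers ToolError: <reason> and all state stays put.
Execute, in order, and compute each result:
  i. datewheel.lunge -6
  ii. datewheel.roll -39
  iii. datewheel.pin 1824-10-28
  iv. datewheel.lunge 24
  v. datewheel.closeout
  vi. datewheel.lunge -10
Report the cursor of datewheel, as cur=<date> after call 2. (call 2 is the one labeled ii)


[in] datewheel.lunge n='-6'
= 2081-01-18
[in] datewheel.roll n='-39'
= 2080-12-10
[in] datewheel.pin d='1824-10-28'
= 1824-10-28
[in] datewheel.lunge n='24'
= 1826-10-28
[in] datewheel.closeout
= 1826-10-31
[in] datewheel.lunge n='-10'
= 1825-12-31

Answer: cur=2080-12-10


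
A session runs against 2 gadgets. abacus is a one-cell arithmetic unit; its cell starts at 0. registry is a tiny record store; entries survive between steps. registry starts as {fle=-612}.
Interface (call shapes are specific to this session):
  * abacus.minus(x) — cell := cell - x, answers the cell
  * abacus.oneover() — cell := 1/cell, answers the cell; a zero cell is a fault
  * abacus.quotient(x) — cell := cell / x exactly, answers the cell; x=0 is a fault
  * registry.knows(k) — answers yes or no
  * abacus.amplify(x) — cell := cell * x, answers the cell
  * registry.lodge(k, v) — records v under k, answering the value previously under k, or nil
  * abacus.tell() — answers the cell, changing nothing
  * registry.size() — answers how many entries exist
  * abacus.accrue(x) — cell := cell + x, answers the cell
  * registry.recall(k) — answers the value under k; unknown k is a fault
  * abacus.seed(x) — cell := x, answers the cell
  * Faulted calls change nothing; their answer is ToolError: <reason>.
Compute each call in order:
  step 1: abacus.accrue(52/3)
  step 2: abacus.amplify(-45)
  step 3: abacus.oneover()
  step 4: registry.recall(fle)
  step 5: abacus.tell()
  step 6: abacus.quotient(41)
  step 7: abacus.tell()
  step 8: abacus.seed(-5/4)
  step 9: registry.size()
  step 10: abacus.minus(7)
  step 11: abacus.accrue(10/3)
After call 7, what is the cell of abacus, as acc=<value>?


;; abacus.accrue(x: 52/3) == 52/3
;; abacus.amplify(x: -45) == -780
;; abacus.oneover() == -1/780
;; registry.recall(k: fle) == -612
;; abacus.tell() == -1/780
;; abacus.quotient(x: 41) == -1/31980
;; abacus.tell() == -1/31980
;; abacus.seed(x: -5/4) == -5/4
;; registry.size() == 1
;; abacus.minus(x: 7) == -33/4
;; abacus.accrue(x: 10/3) == -59/12

Answer: acc=-1/31980


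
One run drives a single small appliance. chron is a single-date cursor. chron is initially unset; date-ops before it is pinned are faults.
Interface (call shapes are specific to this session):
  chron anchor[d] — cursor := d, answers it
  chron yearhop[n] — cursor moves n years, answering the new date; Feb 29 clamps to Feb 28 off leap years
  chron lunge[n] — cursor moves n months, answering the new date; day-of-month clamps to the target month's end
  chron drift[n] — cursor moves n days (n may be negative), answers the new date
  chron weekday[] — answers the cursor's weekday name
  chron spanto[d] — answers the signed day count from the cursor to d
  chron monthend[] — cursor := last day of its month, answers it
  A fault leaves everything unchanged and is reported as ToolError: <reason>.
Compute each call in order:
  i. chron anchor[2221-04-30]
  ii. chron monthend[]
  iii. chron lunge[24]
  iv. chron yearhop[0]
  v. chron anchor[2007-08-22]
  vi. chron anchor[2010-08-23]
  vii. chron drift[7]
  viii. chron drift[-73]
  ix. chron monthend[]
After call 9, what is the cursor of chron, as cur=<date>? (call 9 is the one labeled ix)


Answer: cur=2010-06-30

Derivation:
I invoke chron anchor with 2221-04-30, — result: 2221-04-30.
I run chron monthend, and get 2221-04-30.
Then chron lunge with 24, — result: 2223-04-30.
I run chron yearhop with 0, → 2223-04-30.
Then chron anchor with 2007-08-22, and see 2007-08-22.
Now I run chron anchor with 2010-08-23, and get 2010-08-23.
I use chron drift with 7, giving 2010-08-30.
Now I run chron drift with -73, and observe 2010-06-18.
I invoke chron monthend(), and get 2010-06-30.


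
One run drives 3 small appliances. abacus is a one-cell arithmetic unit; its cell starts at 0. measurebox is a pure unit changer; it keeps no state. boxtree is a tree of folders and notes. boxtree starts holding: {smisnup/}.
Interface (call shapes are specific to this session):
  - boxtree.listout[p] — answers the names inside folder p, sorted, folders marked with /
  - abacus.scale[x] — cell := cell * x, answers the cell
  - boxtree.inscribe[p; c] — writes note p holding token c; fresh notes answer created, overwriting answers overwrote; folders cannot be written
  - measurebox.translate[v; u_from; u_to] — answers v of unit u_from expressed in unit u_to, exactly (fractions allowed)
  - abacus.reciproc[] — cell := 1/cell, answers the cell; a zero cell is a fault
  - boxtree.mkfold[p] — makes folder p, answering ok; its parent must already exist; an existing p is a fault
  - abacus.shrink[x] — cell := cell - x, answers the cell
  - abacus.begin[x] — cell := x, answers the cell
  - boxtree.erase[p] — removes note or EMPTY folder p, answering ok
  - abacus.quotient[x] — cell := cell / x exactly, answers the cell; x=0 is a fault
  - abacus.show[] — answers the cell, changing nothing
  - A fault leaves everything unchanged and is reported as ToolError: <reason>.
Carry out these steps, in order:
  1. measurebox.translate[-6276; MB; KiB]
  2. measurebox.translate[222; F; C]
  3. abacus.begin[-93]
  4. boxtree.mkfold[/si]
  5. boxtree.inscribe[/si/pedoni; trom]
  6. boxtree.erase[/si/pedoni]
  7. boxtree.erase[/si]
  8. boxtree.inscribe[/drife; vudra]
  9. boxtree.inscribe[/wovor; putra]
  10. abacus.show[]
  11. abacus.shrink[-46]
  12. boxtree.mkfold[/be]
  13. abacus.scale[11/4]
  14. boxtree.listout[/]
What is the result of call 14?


Answer: [be/, drife, smisnup/, wovor]

Derivation:
> measurebox.translate v→-6276 u_from→MB u_to→KiB
= -24515625/4
> measurebox.translate v→222 u_from→F u_to→C
= 950/9
> abacus.begin x→-93
= -93
> boxtree.mkfold p→/si
= ok
> boxtree.inscribe p→/si/pedoni c→trom
= created
> boxtree.erase p→/si/pedoni
= ok
> boxtree.erase p→/si
= ok
> boxtree.inscribe p→/drife c→vudra
= created
> boxtree.inscribe p→/wovor c→putra
= created
> abacus.show
= -93
> abacus.shrink x→-46
= -47
> boxtree.mkfold p→/be
= ok
> abacus.scale x→11/4
= -517/4
> boxtree.listout p→/
= [be/, drife, smisnup/, wovor]


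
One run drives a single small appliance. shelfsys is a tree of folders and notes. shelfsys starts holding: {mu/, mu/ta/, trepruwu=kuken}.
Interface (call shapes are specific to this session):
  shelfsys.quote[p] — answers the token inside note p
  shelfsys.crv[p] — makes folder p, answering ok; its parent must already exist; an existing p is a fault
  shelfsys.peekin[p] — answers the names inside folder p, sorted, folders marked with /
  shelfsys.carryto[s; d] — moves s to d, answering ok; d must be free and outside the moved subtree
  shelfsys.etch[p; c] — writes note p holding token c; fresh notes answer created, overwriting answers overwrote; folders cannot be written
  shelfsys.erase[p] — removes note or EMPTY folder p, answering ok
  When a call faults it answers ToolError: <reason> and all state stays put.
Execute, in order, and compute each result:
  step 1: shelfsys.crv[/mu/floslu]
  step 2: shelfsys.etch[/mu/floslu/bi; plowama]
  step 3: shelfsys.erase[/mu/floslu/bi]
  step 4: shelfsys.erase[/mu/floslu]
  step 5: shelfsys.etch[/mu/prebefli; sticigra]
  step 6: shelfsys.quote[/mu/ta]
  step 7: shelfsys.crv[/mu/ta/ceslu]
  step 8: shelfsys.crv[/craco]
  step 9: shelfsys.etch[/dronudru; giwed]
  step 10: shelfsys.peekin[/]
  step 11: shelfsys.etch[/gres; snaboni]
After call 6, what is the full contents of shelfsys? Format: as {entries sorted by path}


$ shelfsys.crv p='/mu/floslu'
  ok
$ shelfsys.etch p='/mu/floslu/bi' c='plowama'
  created
$ shelfsys.erase p='/mu/floslu/bi'
  ok
$ shelfsys.erase p='/mu/floslu'
  ok
$ shelfsys.etch p='/mu/prebefli' c='sticigra'
  created
$ shelfsys.quote p='/mu/ta'
  ToolError: is a directory
$ shelfsys.crv p='/mu/ta/ceslu'
  ok
$ shelfsys.crv p='/craco'
  ok
$ shelfsys.etch p='/dronudru' c='giwed'
  created
$ shelfsys.peekin p='/'
  [craco/, dronudru, mu/, trepruwu]
$ shelfsys.etch p='/gres' c='snaboni'
  created

Answer: {mu/, mu/prebefli=sticigra, mu/ta/, trepruwu=kuken}


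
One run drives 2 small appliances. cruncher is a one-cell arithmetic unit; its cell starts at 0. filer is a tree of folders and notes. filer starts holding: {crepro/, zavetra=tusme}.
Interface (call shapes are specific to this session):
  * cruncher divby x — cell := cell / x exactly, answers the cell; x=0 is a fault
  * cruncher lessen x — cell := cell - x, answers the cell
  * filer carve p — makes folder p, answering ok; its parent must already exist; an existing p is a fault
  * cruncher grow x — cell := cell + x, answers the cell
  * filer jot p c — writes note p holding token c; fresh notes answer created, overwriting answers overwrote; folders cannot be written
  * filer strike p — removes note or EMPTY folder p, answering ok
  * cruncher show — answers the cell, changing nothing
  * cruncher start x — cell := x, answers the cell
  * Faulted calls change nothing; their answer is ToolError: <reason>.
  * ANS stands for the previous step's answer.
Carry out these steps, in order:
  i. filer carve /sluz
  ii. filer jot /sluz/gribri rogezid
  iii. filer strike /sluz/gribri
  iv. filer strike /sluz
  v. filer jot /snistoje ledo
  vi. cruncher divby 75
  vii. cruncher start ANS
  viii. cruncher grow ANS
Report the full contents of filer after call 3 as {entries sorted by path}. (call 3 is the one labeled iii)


Using filer carve with p→/sluz: ok.
Calling filer jot with p→/sluz/gribri, c→rogezid, — result: created.
I run filer strike with p→/sluz/gribri: ok.
I invoke filer strike with p→/sluz, and get ok.
I run filer jot with p→/snistoje, c→ledo, and observe created.
Now I run cruncher divby with x→75, which returns 0.
Then cruncher start with x→ANS, giving 0.
Now I run cruncher grow with x→ANS, — result: 0.

Answer: {crepro/, sluz/, zavetra=tusme}


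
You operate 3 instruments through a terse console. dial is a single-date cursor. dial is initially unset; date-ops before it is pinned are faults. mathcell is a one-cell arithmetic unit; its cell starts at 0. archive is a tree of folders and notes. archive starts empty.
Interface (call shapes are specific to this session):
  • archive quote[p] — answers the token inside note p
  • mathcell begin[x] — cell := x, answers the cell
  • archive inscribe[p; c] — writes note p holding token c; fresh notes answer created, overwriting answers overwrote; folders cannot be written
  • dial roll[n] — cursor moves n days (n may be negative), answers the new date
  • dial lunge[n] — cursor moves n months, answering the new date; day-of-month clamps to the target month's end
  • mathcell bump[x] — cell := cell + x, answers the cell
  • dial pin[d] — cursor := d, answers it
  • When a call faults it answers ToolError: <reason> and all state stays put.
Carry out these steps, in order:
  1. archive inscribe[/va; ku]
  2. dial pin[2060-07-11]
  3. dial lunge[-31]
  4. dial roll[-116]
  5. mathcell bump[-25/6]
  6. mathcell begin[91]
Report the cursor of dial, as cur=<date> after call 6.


Answer: cur=2057-08-17

Derivation:
~$ archive inscribe p→/va c→ku
[out] created
~$ dial pin d→2060-07-11
[out] 2060-07-11
~$ dial lunge n→-31
[out] 2057-12-11
~$ dial roll n→-116
[out] 2057-08-17
~$ mathcell bump x→-25/6
[out] -25/6
~$ mathcell begin x→91
[out] 91


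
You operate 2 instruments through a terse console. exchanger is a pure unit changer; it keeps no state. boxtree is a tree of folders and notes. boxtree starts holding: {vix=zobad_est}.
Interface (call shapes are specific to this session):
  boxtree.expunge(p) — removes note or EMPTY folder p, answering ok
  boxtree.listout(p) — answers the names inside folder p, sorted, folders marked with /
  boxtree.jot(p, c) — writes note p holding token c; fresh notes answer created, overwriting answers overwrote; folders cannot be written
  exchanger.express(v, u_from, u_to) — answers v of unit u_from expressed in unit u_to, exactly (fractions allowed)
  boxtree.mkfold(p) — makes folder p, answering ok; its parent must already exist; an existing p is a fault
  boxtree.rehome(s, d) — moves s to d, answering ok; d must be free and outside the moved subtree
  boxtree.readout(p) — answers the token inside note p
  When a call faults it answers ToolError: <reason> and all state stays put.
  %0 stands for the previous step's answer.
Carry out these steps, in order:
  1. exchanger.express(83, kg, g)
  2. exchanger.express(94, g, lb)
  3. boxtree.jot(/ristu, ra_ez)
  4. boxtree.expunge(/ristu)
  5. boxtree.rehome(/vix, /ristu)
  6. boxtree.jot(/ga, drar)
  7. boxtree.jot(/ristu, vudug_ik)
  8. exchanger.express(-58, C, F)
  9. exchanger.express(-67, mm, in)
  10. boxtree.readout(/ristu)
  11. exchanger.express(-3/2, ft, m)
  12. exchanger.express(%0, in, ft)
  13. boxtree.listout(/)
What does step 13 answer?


Answer: [ga, ristu]

Derivation:
Then exchanger.express(v→83, u_from→kg, u_to→g): 83000.
Using exchanger.express(v→94, u_from→g, u_to→lb), and see 9400000/45359237.
I call boxtree.jot(p→/ristu, c→ra_ez), giving created.
I run boxtree.expunge(p→/ristu): ok.
I run boxtree.rehome(s→/vix, d→/ristu), → ok.
I run boxtree.jot(p→/ga, c→drar), and see created.
I try boxtree.jot(p→/ristu, c→vudug_ik), and observe overwrote.
I invoke exchanger.express(v→-58, u_from→C, u_to→F), and get -362/5.
Next I call exchanger.express(v→-67, u_from→mm, u_to→in), which returns -335/127.
Invoking boxtree.readout(p→/ristu): vudug_ik.
I try exchanger.express(v→-3/2, u_from→ft, u_to→m), and get -1143/2500.
Next I call exchanger.express(v→%0, u_from→in, u_to→ft), and see -381/10000.
Then boxtree.listout(p→/), → [ga, ristu].
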